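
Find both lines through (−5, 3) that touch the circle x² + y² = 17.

4x + y = −17 and x − 4y = −17

A line y − (3) = m(x − (−5)) is tangent when its distance from (0, 0) is √17:
(5m − (−3))² = 17(m² + 1)
4m² + 15m − 4 = 0, so m = −4 or m = 1/4.
Through (−5, 3) these give 4x + y = −17 and x − 4y = −17.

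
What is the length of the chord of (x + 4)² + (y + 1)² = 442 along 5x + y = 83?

2√26

The distance from (−4, −1) to the line is 104/√26, and r² = 442.
Chord = 2√(r² − d²) = 2·√(26) = 2√26.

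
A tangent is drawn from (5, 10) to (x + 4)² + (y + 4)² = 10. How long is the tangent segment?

The centre is (−4, −4) and r = √10. The square of the distance from P to the centre is 81 + 196 = 277.
By the tangent–radius right angle, tangent length = √(|PO|² − r²) = √267.

√267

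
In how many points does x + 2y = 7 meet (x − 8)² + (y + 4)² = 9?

0

Substituting the line into the circle gives 5x² − 94x + 445 = 0.
Discriminant = (−94)² − 4·5·(445) = −64 < 0.
No real roots: the line does not meet the circle.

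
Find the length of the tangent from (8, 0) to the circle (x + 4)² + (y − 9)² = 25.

The centre is (−4, 9) and r = 5. The square of the distance from P to the centre is 144 + 81 = 225.
The tangent meets the radius at right angles, so tangent² = |PO|² − r² = 225 − 25 = 200.

10√2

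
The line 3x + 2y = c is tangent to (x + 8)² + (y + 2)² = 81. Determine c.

c = −28 ± 9√13

For a tangent, require d(centre, line) = r = 9.
|3·(−8) + 2·(−2) − c| / √13 = 9
|c − (−28)| = 9√13.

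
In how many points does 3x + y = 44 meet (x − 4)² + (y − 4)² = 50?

Centre (4, 4), r² = 50. Distance² from centre to line = (−28)²/10 = 392/5.
Since d² > r², the line lies outside the circle.

0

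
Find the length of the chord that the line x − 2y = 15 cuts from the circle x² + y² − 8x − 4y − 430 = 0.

18√5

Centre (4, 2), r² = 450. Perpendicular distance d from centre to line = |−15| / √5 = 15/√5.
Chord = 2√(r² − d²) = 2·√(405) = 18√5.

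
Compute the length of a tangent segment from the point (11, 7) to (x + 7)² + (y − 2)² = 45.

4√19

Centre (−7, 2), r² = 45. |PO|² = (18)² + (5)² = 349.
Power of the point: PT² = |PO|² − r² = 304, so PT = 4√19.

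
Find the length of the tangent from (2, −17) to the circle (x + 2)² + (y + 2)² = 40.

The centre is (−2, −2) and r = 2√10. The square of the distance from P to the centre is 16 + 225 = 241.
By the tangent–radius right angle, tangent length = √(|PO|² − r²) = √201.

√201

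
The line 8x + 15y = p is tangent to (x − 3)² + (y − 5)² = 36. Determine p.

Tangency holds when the distance from the centre (3, 5) to the line equals the radius 6:
|8·3 + 15·5 − p| / √289 = 6
|p − (99)| = 6·17, so p = 201 or p = −3.

p = −3 or p = 201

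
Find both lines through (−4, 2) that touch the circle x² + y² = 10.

A line y − (2) = m(x − (−4)) is tangent when its distance from (0, 0) is √10:
(4m − (−2))² = 10(m² + 1)
3m² + 8m − 3 = 0, so m = 1/3 or m = −3.
Through (−4, 2) these give x − 3y = −10 and 3x + y = −10.

x − 3y = −10 and 3x + y = −10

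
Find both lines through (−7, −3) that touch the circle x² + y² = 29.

Let a tangent through (−7, −3) have slope m. Its distance from (0, 0) must equal √29:
[m·(7) − (3)]² = 29(m² + 1)
10m² − 21m − 10 = 0, so m = 5/2 or m = −2/5.
Through (−7, −3) these give 5x − 2y = −29 and 2x + 5y = −29.

5x − 2y = −29 and 2x + 5y = −29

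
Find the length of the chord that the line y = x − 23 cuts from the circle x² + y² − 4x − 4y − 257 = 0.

√2

From the line, y = x − 23. Substituting:
2x² − 54x + 364 = 0  ⟹  x² − 27x + 182 = 0
x = 14 or x = 13, giving (14, −9) and (13, −10).
Chord length = distance between (14, −9) and (13, −10) = √2 = √2.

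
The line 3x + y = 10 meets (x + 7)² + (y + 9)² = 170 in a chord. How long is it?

2√10

The distance from (−7, −9) to the line is 40/√10, and r² = 170.
Chord = 2√(r² − d²) = 2·√(10) = 2√10.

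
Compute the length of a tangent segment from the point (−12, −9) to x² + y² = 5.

2√55

The centre is (0, 0) and r = √5. The square of the distance from P to the centre is 144 + 81 = 225.
The tangent meets the radius at right angles, so tangent² = |PO|² − r² = 225 − 5 = 220.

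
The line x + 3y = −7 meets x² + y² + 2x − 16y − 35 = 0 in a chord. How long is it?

From the line, y = (−7 − x)/3. Substituting:
10x² + 80x + 70 = 0  ⟹  x² + 8x + 7 = 0
x = −1 or x = −7, giving (−1, −2) and (−7, 0).
Chord length = distance between (−1, −2) and (−7, 0) = √40 = 2√10.

2√10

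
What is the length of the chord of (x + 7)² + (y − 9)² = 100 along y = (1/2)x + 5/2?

4√5

From the line, y = (5 + x)/2. Substituting:
5x² + 30x − 35 = 0  ⟹  x² + 6x − 7 = 0
x = 1 or x = −7, giving (1, 3) and (−7, −1).
|(1, 3) − (−7, −1)| = √((8)² + (4)²) = 4√5.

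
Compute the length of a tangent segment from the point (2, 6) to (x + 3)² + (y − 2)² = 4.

√37

Centre (−3, 2), r² = 4. |PO|² = (5)² + (4)² = 41.
The tangent meets the radius at right angles, so tangent² = |PO|² − r² = 41 − 4 = 37.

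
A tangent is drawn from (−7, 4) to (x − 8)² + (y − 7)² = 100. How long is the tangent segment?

Centre (8, 7), r² = 100. |PO|² = (−15)² + (−3)² = 234.
By the tangent–radius right angle, tangent length = √(|PO|² − r²) = √134.

√134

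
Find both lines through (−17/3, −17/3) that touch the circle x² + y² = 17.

x − 4y = 17 and 4x − y = −17

Write the tangent as mx − y + (−17/3 − m·(−17/3)) = 0 and set its distance from the centre to √17:
(17/3m − (17/3))² = 17(m² + 1)
4m² − 17m + 4 = 0, so m = 1/4 or m = 4.
With m = 1/4: x − 4y = 17. With m = 4: 4x − y = −17.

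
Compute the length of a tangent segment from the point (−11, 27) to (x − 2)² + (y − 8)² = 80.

Centre (2, 8), r² = 80. |PO|² = (−13)² + (19)² = 530.
Power of the point: PT² = |PO|² − r² = 450, so PT = 15√2.

15√2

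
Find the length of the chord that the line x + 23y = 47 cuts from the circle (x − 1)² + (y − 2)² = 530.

Centre (1, 2), r² = 530. Perpendicular distance d from centre to line = |0| / √530 = 0/√530.
Half the chord is √(r² − d²) = √(530), so the full chord is 2√530.

2√530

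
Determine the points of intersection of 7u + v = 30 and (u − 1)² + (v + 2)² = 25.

Express v = −7u + 30 and substitute into the circle:
50u² − 450u + 1000 = 0  ⟹  u² − 9u + 20 = 0
u = 5 or u = 4, giving (5, −5) and (4, 2).

(4, 2) and (5, −5)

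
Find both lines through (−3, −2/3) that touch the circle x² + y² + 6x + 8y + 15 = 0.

x − 3y = −1 and x + 3y = −5

Let a tangent through (−3, −2/3) have slope m. Its distance from (−3, −4) must equal √10:
(0m − (−10/3))² = 10(m² + 1)
9m² − 1 = 0, so m = 1/3 or m = −1/3.
With m = 1/3: x − 3y = −1. With m = −1/3: x + 3y = −5.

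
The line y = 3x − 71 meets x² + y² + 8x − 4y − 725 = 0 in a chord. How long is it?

Substitute y = 3x − 71:
10x² − 430x + 4600 = 0  ⟹  x² − 43x + 460 = 0
x = 23 or x = 20, giving (23, −2) and (20, −11).
Chord length = distance between (23, −2) and (20, −11) = √90 = 3√10.

3√10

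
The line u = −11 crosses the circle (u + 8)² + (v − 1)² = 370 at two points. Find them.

(−11, −18) and (−11, 20)

The line gives u = −11. Substituting into the circle:
v² − 2v − 360 = 0
v = 20 or v = −18, giving (−11, 20) and (−11, −18).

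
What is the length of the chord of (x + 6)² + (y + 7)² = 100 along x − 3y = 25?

6√10

From the line, y = (−25 + x)/3. Substituting:
10x² + 100x − 560 = 0  ⟹  x² + 10x − 56 = 0
x = 4 or x = −14, giving (4, −7) and (−14, −13).
Chord length = distance between (4, −7) and (−14, −13) = √360 = 6√10.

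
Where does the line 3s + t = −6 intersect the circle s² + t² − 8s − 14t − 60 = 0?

From the line, t = −3s − 6. Substituting:
10s² + 70s + 60 = 0  ⟹  s² + 7s + 6 = 0
s = −1 or s = −6, giving (−1, −3) and (−6, 12).

(−6, 12) and (−1, −3)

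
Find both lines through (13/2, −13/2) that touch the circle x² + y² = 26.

Write the tangent as mx − y + (−13/2 − m·(13/2)) = 0 and set its distance from the centre to √26:
(−13/2m − (13/2))² = 26(m² + 1)
5m² + 26m + 5 = 0, so m = −1/5 or m = −5.
With m = −1/5: x + 5y = −26. With m = −5: 5x + y = 26.

x + 5y = −26 and 5x + y = 26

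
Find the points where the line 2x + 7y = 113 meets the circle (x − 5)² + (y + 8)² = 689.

(−3, 17) and (25, 9)

Substitute y = (113 − 2x)/7:
53x² − 1166x − 3975 = 0  ⟹  x² − 22x − 75 = 0
x = 25 or x = −3, giving (25, 9) and (−3, 17).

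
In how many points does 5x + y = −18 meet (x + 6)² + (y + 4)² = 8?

0

Substituting the line into the circle gives 26x² + 152x + 224 = 0.
Δ = 23104 − 23296 = −192.
No real roots: the line does not meet the circle.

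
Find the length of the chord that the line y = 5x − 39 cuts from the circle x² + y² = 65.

Centre (0, 0), r² = 65. Perpendicular distance d from centre to line = |−39| / √26 = 39/√26.
Chord = 2√(r² − d²) = 2·√(13/2) = √26.

√26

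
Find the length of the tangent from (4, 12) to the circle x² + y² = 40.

Centre (0, 0), r² = 40. |PO|² = (4)² + (12)² = 160.
Power of the point: PT² = |PO|² − r² = 120, so PT = 2√30.

2√30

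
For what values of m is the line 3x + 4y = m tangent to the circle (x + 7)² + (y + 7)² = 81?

m = −94 or m = −4

For a tangent, require d(centre, line) = r = 9.
|3·(−7) + 4·(−7) − m| / √25 = 9
|m − (−49)| = 9·5, so m = −4 or m = −94.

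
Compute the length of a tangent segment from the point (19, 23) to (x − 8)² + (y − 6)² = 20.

Centre (8, 6), r² = 20. |PO|² = (11)² + (17)² = 410.
By the tangent–radius right angle, tangent length = √(|PO|² − r²) = √390.

√390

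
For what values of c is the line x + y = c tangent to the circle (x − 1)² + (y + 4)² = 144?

Tangency holds when the distance from the centre (1, −4) to the line equals the radius 12:
|1·1 + 1·(−4) − c| / √2 = 12
|c − (−3)| = 12√2.

c = −3 ± 12√2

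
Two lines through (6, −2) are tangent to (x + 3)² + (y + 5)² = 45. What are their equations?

Let a tangent through (6, −2) have slope m. Its distance from (−3, −5) must equal 3√5:
[m·(−9) − (−3)]² = 45(m² + 1)
2m² − 3m − 2 = 0, so m = −1/2 or m = 2.
With m = −1/2: x + 2y = 2. With m = 2: 2x − y = 14.

x + 2y = 2 and 2x − y = 14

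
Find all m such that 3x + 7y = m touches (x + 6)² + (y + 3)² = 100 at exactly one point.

Tangency holds when the distance from the centre (−6, −3) to the line equals the radius 10:
|3·(−6) + 7·(−3) − m| / √58 = 10
|m − (−39)| = 10√58.

m = −39 ± 10√58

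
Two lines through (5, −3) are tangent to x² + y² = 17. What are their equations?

A line y − (−3) = m(x − (5)) is tangent when its distance from (0, 0) is √17:
[m·(−5) − (3)]² = 17(m² + 1)
4m² + 15m − 4 = 0, so m = −4 or m = 1/4.
Through (5, −3) these give 4x + y = 17 and x − 4y = 17.

4x + y = 17 and x − 4y = 17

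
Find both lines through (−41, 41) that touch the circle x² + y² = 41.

Write the tangent as mx − y + (41 − m·(−41)) = 0 and set its distance from the centre to √41:
[m·(41) − (−41)]² = 41(m² + 1)
20m² + 41m + 20 = 0, so m = −4/5 or m = −5/4.
Through (−41, 41) these give 4x + 5y = 41 and 5x + 4y = −41.

4x + 5y = 41 and 5x + 4y = −41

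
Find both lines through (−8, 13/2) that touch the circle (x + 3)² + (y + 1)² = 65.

A line y − (13/2) = m(x − (−8)) is tangent when its distance from (−3, −1) is √65:
[m·(5) − (−15/2)]² = 65(m² + 1)
32m² − 60m + 7 = 0, so m = 7/4 or m = 1/8.
Through (−8, 13/2) these give 7x − 4y = −82 and x − 8y = −60.

7x − 4y = −82 and x − 8y = −60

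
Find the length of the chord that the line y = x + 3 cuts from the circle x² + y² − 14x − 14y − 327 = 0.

29√2

From the line, y = x + 3. Substituting:
2x² − 22x − 360 = 0  ⟹  x² − 11x − 180 = 0
x = 20 or x = −9, giving (20, 23) and (−9, −6).
Chord length = distance between (20, 23) and (−9, −6) = √1682 = 29√2.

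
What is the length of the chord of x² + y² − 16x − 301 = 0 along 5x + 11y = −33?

3√146

The distance from (8, 0) to the line is 73/√146, and r² = 365.
Chord = 2√(r² − d²) = 2·√(657/2) = 3√146.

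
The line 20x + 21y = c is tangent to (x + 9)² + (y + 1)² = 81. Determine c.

For a tangent, require d(centre, line) = r = 9.
|20·(−9) + 21·(−1) − c| / √841 = 9
|c − (−201)| = 9·29, so c = 60 or c = −462.

c = −462 or c = 60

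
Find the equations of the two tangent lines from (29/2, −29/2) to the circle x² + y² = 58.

Write the tangent as mx − y + (−29/2 − m·(29/2)) = 0 and set its distance from the centre to √58:
(−29/2m − (29/2))² = 58(m² + 1)
21m² + 58m + 21 = 0, so m = −7/3 or m = −3/7.
With m = −7/3: 7x + 3y = 58. With m = −3/7: 3x + 7y = −58.

7x + 3y = 58 and 3x + 7y = −58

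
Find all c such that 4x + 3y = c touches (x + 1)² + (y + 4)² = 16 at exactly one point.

c = −36 or c = 4

For a tangent, require d(centre, line) = r = 4.
|4·(−1) + 3·(−4) − c| / √25 = 4
|c − (−16)| = 4·5, so c = 4 or c = −36.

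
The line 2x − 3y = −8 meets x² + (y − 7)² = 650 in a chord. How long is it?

14√13

Centre (0, 7), r² = 650. Perpendicular distance d from centre to line = |−13| / √13 = 13/√13.
Half the chord is √(r² − d²) = √(637), so the full chord is 14√13.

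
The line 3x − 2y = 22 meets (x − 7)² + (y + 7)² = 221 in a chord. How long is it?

From the line, y = (−22 + 3x)/2. Substituting:
13x² − 104x − 624 = 0  ⟹  x² − 8x − 48 = 0
x = 12 or x = −4, giving (12, 7) and (−4, −17).
|(12, 7) − (−4, −17)| = √((16)² + (24)²) = 8√13.

8√13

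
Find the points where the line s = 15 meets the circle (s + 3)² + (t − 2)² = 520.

The line gives s = 15. Substituting into the circle:
t² − 4t − 192 = 0
t = 16 or t = −12, giving (15, 16) and (15, −12).

(15, −12) and (15, 16)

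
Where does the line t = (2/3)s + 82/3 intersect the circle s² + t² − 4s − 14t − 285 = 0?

(−11, 20) and (−5, 24)

From the line, t = (82 + 2s)/3. Substituting:
13s² + 208s + 715 = 0  ⟹  s² + 16s + 55 = 0
s = −5 or s = −11, giving (−5, 24) and (−11, 20).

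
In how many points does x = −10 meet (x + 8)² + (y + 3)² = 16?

Substituting the line into the circle gives y² + 6y − 3 = 0.
Δ = 36 − (−12) = 48.
Two real roots: the line is a secant.

2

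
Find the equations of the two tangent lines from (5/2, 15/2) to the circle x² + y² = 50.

x + y = 10 and x − 7y = −50

Let a tangent through (5/2, 15/2) have slope m. Its distance from (0, 0) must equal 5√2:
(−5/2m − (−15/2))² = 50(m² + 1)
7m² + 6m − 1 = 0, so m = −1 or m = 1/7.
With m = −1: x + y = 10. With m = 1/7: x − 7y = −50.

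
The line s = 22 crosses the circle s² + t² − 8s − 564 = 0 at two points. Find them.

The line gives s = 22. Substituting into the circle:
t² − 256 = 0
t = 16 or t = −16, giving (22, 16) and (22, −16).

(22, −16) and (22, 16)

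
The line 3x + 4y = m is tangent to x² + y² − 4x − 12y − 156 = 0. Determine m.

The line touches the circle iff its distance from (2, 6) is 14:
|3·2 + 4·6 − m| / √25 = 14
|m − (30)| = 14·5, so m = 100 or m = −40.

m = −40 or m = 100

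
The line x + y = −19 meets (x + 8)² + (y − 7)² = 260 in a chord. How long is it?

From the line, y = −x − 19. Substituting:
2x² + 68x + 480 = 0  ⟹  x² + 34x + 240 = 0
x = −10 or x = −24, giving (−10, −9) and (−24, 5).
Chord length = distance between (−10, −9) and (−24, 5) = √392 = 14√2.

14√2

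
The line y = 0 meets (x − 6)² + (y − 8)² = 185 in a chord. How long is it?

22

Express y = 0 and substitute into the circle:
x² − 12x − 85 = 0
x = 17 or x = −5, giving (17, 0) and (−5, 0).
Chord length = distance between (17, 0) and (−5, 0) = √484 = 22.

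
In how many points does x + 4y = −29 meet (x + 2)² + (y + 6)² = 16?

2

Centre (−2, −6), r² = 16. Distance² from centre to line = (3)²/17 = 9/17.
Since d² < r², the line cuts the circle twice.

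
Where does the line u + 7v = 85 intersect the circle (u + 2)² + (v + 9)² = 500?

(−6, 13) and (8, 11)

Substitute v = (85 − u)/7:
50u² − 100u − 2400 = 0  ⟹  u² − 2u − 48 = 0
u = 8 or u = −6, giving (8, 11) and (−6, 13).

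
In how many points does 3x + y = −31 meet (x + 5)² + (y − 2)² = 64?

Substituting the line into the circle gives 10x² + 208x + 1050 = 0.
Discriminant = (208)² − 4·10·(1050) = 1264 > 0.
Two real roots: the line is a secant.

2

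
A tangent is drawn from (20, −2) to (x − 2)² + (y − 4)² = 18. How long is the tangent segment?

The centre is (2, 4) and r = 3√2. The square of the distance from P to the centre is 324 + 36 = 360.
The tangent meets the radius at right angles, so tangent² = |PO|² − r² = 360 − 18 = 342.

3√38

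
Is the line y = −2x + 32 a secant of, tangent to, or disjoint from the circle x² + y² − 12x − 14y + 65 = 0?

Substituting the line into the circle gives 5x² − 112x + 641 = 0.
Δ = 12544 − 12820 = −276.
No real roots: the line does not meet the circle.

disjoint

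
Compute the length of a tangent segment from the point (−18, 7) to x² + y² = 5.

Centre (0, 0), r² = 5. |PO|² = (−18)² + (7)² = 373.
Power of the point: PT² = |PO|² − r² = 368, so PT = 4√23.

4√23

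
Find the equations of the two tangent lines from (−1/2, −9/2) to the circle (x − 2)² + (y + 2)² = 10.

x + 3y = −14 and 3x + y = −6

A line y − (−9/2) = m(x − (−1/2)) is tangent when its distance from (2, −2) is √10:
[m·(5/2) − (5/2)]² = 10(m² + 1)
3m² + 10m + 3 = 0, so m = −1/3 or m = −3.
With m = −1/3: x + 3y = −14. With m = −3: 3x + y = −6.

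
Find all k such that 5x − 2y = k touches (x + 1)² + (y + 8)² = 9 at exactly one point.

The line touches the circle iff its distance from (−1, −8) is 3:
|5·(−1) − 2·(−8) − k| / √29 = 3
|k − (11)| = 3√29.

k = 11 ± 3√29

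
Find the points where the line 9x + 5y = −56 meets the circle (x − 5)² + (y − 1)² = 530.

Express y = (−56 − 9x)/5 and substitute into the circle:
106x² + 848x − 8904 = 0  ⟹  x² + 8x − 84 = 0
x = 6 or x = −14, giving (6, −22) and (−14, 14).

(−14, 14) and (6, −22)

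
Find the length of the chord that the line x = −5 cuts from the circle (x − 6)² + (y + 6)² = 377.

32

The distance from (6, −6) to the line is 11, and r² = 377.
Half the chord is √(r² − d²) = √(256), so the full chord is 32.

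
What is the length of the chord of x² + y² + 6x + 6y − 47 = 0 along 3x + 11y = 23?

√130

Centre (−3, −3), r² = 65. Perpendicular distance d from centre to line = |−65| / √130 = 65/√130.
Chord = 2√(r² − d²) = 2·√(65/2) = √130.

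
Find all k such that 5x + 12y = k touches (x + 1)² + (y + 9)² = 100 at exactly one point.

The line touches the circle iff its distance from (−1, −9) is 10:
|5·(−1) + 12·(−9) − k| / √169 = 10
|k − (−113)| = 10·13, so k = 17 or k = −243.

k = −243 or k = 17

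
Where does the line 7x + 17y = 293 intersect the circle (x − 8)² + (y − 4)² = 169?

(3, 16) and (20, 9)

From the line, y = (293 − 7x)/17. Substituting:
338x² − 7774x + 20280 = 0  ⟹  x² − 23x + 60 = 0
x = 20 or x = 3, giving (20, 9) and (3, 16).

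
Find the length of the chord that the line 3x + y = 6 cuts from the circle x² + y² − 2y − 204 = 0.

Substitute y = −3x + 6:
10x² − 30x − 180 = 0  ⟹  x² − 3x − 18 = 0
x = 6 or x = −3, giving (6, −12) and (−3, 15).
Chord length = distance between (6, −12) and (−3, 15) = √810 = 9√10.

9√10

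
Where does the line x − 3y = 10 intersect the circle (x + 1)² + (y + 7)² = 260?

Substitute y = (−10 + x)/3:
10x² + 40x − 2210 = 0  ⟹  x² + 4x − 221 = 0
x = 13 or x = −17, giving (13, 1) and (−17, −9).

(−17, −9) and (13, 1)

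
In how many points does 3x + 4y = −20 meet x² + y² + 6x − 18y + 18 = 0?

Substituting the line into the circle gives 25x² + 432x + 2128 = 0.
Δ = 186624 − 212800 = −26176.
No real roots: the line does not meet the circle.

0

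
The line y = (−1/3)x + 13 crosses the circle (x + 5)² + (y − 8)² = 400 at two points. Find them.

(−21, 20) and (15, 8)

Substitute y = (39 − x)/3:
10x² + 60x − 3150 = 0  ⟹  x² + 6x − 315 = 0
x = 15 or x = −21, giving (15, 8) and (−21, 20).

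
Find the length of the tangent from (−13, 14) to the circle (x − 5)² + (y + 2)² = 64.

The centre is (5, −2) and r = 8. The square of the distance from P to the centre is 324 + 256 = 580.
Power of the point: PT² = |PO|² − r² = 516, so PT = 2√129.

2√129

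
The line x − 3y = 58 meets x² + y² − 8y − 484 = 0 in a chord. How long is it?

2√10

Express y = (−58 + x)/3 and substitute into the circle:
10x² − 140x + 400 = 0  ⟹  x² − 14x + 40 = 0
x = 10 or x = 4, giving (10, −16) and (4, −18).
Chord length = distance between (10, −16) and (4, −18) = √40 = 2√10.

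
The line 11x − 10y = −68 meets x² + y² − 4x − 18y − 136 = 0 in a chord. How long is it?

From the line, y = (68 + 11x)/10. Substituting:
221x² − 884x − 21216 = 0  ⟹  x² − 4x − 96 = 0
x = 12 or x = −8, giving (12, 20) and (−8, −2).
Chord length = distance between (12, 20) and (−8, −2) = √884 = 2√221.

2√221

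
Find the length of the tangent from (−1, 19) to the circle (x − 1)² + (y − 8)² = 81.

With centre O = (1, 8), |OP|² = 125 and r² = 81.
Power of the point: PT² = |PO|² − r² = 44, so PT = 2√11.

2√11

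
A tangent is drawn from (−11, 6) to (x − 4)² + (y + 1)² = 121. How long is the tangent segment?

With centre O = (4, −1), |OP|² = 274 and r² = 121.
The tangent meets the radius at right angles, so tangent² = |PO|² − r² = 274 − 121 = 153.

3√17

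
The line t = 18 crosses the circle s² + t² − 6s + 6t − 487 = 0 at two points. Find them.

(−5, 18) and (11, 18)

From the line, t = 18. Substituting:
s² − 6s − 55 = 0
s = 11 or s = −5, giving (11, 18) and (−5, 18).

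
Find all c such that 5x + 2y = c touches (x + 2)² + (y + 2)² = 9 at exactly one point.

c = −14 ± 3√29

Tangency holds when the distance from the centre (−2, −2) to the line equals the radius 3:
|5·(−2) + 2·(−2) − c| / √29 = 3
|c − (−14)| = 3√29.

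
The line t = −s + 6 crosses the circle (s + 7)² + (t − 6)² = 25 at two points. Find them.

Express t = −s + 6 and substitute into the circle:
2s² + 14s + 24 = 0  ⟹  s² + 7s + 12 = 0
s = −3 or s = −4, giving (−3, 9) and (−4, 10).

(−4, 10) and (−3, 9)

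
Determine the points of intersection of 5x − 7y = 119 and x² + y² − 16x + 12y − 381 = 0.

Substitute y = (−119 + 5x)/7:
74x² − 1554x − 14504 = 0  ⟹  x² − 21x − 196 = 0
x = 28 or x = −7, giving (28, 3) and (−7, −22).

(−7, −22) and (28, 3)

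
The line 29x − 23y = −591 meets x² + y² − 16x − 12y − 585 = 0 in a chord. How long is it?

Centre (8, 6), r² = 685. Perpendicular distance d from centre to line = |685| / √1370 = 685/√1370.
Chord = 2√(r² − d²) = 2·√(685/2) = √1370.

√1370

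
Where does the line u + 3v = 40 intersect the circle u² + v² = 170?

(1, 13) and (7, 11)

From the line, v = (40 − u)/3. Substituting:
10u² − 80u + 70 = 0  ⟹  u² − 8u + 7 = 0
u = 7 or u = 1, giving (7, 11) and (1, 13).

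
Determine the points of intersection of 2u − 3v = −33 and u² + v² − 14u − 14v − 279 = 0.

(−12, 3) and (18, 23)

From the line, v = (33 + 2u)/3. Substituting:
13u² − 78u − 2808 = 0  ⟹  u² − 6u − 216 = 0
u = 18 or u = −12, giving (18, 23) and (−12, 3).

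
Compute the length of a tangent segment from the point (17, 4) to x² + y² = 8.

3√33

With centre O = (0, 0), |OP|² = 305 and r² = 8.
Power of the point: PT² = |PO|² − r² = 297, so PT = 3√33.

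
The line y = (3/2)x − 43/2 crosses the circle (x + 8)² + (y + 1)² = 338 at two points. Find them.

From the line, y = (−43 + 3x)/2. Substituting:
13x² − 182x + 585 = 0  ⟹  x² − 14x + 45 = 0
x = 9 or x = 5, giving (9, −8) and (5, −14).

(5, −14) and (9, −8)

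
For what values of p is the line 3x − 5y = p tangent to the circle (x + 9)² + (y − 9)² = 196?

p = −72 ± 14√34

Tangency holds when the distance from the centre (−9, 9) to the line equals the radius 14:
|3·(−9) − 5·9 − p| / √34 = 14
|p − (−72)| = 14√34.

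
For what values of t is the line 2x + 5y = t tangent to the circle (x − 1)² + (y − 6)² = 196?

t = 32 ± 14√29

Tangency holds when the distance from the centre (1, 6) to the line equals the radius 14:
|2·1 + 5·6 − t| / √29 = 14
|t − (32)| = 14√29.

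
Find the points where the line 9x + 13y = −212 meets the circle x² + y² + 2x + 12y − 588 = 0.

(−25, 1) and (14, −26)

Express y = (−212 − 9x)/13 and substitute into the circle:
250x² + 2750x − 87500 = 0  ⟹  x² + 11x − 350 = 0
x = 14 or x = −25, giving (14, −26) and (−25, 1).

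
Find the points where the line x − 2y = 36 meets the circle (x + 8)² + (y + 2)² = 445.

Substitute y = (−36 + x)/2:
5x² − 500 = 0  ⟹  x² − 100 = 0
x = 10 or x = −10, giving (10, −13) and (−10, −23).

(−10, −23) and (10, −13)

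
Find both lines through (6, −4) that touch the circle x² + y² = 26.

x − 5y = 26 and 5x + y = 26

A line y − (−4) = m(x − (6)) is tangent when its distance from (0, 0) is √26:
(−6m − (4))² = 26(m² + 1)
5m² + 24m − 5 = 0, so m = 1/5 or m = −5.
With m = 1/5: x − 5y = 26. With m = −5: 5x + y = 26.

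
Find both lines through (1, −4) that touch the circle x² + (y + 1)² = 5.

x + 2y = −7 and 2x − y = 6

A line y − (−4) = m(x − (1)) is tangent when its distance from (0, −1) is √5:
[m·(−1) − (3)]² = 5(m² + 1)
2m² − 3m − 2 = 0, so m = −1/2 or m = 2.
Through (1, −4) these give x + 2y = −7 and 2x − y = 6.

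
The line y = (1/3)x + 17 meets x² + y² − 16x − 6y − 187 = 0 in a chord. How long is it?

2√10

From the line, y = (51 + x)/3. Substituting:
10x² − 60x = 0  ⟹  x² − 6x = 0
x = 6 or x = 0, giving (6, 19) and (0, 17).
Chord length = distance between (6, 19) and (0, 17) = √40 = 2√10.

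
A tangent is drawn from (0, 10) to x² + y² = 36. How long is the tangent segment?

8

The centre is (0, 0) and r = 6. The square of the distance from P to the centre is 0 + 100 = 100.
By the tangent–radius right angle, tangent length = √(|PO|² − r²) = √64 = 8.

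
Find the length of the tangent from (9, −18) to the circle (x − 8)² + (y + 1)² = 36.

√254

The centre is (8, −1) and r = 6. The square of the distance from P to the centre is 1 + 289 = 290.
By the tangent–radius right angle, tangent length = √(|PO|² − r²) = √254.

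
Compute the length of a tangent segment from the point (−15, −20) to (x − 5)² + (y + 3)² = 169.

With centre O = (5, −3), |OP|² = 689 and r² = 169.
The tangent meets the radius at right angles, so tangent² = |PO|² − r² = 689 − 169 = 520.

2√130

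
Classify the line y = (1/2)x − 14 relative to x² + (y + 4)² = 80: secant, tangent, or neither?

tangent

Substituting the line into the circle gives 5x² − 40x + 80 = 0.
Discriminant = (−40)² − 4·5·(80) = 0.
A repeated root: the line is tangent.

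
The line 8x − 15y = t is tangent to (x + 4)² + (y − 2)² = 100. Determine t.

t = −232 or t = 108

The line touches the circle iff its distance from (−4, 2) is 10:
|8·(−4) − 15·2 − t| / √289 = 10
|t − (−62)| = 10·17, so t = 108 or t = −232.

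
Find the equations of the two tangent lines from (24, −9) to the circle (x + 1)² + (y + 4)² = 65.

x − 8y = 96 and 4x + 7y = 33

A line y − (−9) = m(x − (24)) is tangent when its distance from (−1, −4) is √65:
(−25m − (5))² = 65(m² + 1)
56m² + 25m − 4 = 0, so m = 1/8 or m = −4/7.
With m = 1/8: x − 8y = 96. With m = −4/7: 4x + 7y = 33.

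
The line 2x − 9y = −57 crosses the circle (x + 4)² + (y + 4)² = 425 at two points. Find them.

(−24, 1) and (12, 9)

Express y = (57 + 2x)/9 and substitute into the circle:
85x² + 1020x − 24480 = 0  ⟹  x² + 12x − 288 = 0
x = 12 or x = −24, giving (12, 9) and (−24, 1).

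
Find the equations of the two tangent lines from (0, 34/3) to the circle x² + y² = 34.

5x − 3y = −34 and 5x + 3y = 34

A line y − (34/3) = m(x − (0)) is tangent when its distance from (0, 0) is √34:
(0m − (−34/3))² = 34(m² + 1)
9m² − 25 = 0, so m = 5/3 or m = −5/3.
With m = 5/3: 5x − 3y = −34. With m = −5/3: 5x + 3y = 34.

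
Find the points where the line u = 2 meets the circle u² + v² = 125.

(2, −11) and (2, 11)

The line gives u = 2. Substituting into the circle:
v² − 121 = 0
v = 11 or v = −11, giving (2, 11) and (2, −11).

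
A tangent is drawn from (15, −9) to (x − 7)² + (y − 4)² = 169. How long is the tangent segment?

The centre is (7, 4) and r = 13. The square of the distance from P to the centre is 64 + 169 = 233.
By the tangent–radius right angle, tangent length = √(|PO|² − r²) = √64 = 8.

8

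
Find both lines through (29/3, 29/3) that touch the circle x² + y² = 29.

Let a tangent through (29/3, 29/3) have slope m. Its distance from (0, 0) must equal √29:
[m·(−29/3) − (−29/3)]² = 29(m² + 1)
10m² − 29m + 10 = 0, so m = 5/2 or m = 2/5.
With m = 5/2: 5x − 2y = 29. With m = 2/5: 2x − 5y = −29.

5x − 2y = 29 and 2x − 5y = −29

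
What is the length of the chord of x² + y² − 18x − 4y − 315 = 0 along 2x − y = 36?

Centre (9, 2), r² = 400. Perpendicular distance d from centre to line = |−20| / √5 = 20/√5.
Chord = 2√(r² − d²) = 2·√(320) = 16√5.

16√5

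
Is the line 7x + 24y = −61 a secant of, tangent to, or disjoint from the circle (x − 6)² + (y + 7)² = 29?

secant

Substituting the line into the circle gives 625x² − 8410x + 15481 = 0.
Discriminant = (−8410)² − 4·625·(15481) = 32025600 > 0.
Two real roots: the line is a secant.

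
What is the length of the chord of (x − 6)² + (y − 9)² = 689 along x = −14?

The distance from (6, 9) to the line is 20, and r² = 689.
Chord = 2√(r² − d²) = 2·√(289) = 34.

34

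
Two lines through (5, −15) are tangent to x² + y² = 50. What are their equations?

A line y − (−15) = m(x − (5)) is tangent when its distance from (0, 0) is 5√2:
(−5m − (15))² = 50(m² + 1)
m² − 6m − 7 = 0, so m = −1 or m = 7.
With m = −1: x + y = −10. With m = 7: 7x − y = 50.

x + y = −10 and 7x − y = 50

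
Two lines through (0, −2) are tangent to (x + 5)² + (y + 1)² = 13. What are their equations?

Let a tangent through (0, −2) have slope m. Its distance from (−5, −1) must equal √13:
[m·(−5) − (1)]² = 13(m² + 1)
6m² + 5m − 6 = 0, so m = −3/2 or m = 2/3.
With m = −3/2: 3x + 2y = −4. With m = 2/3: 2x − 3y = 6.

3x + 2y = −4 and 2x − 3y = 6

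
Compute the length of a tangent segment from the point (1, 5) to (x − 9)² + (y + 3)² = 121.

With centre O = (9, −3), |OP|² = 128 and r² = 121.
By the tangent–radius right angle, tangent length = √(|PO|² − r²) = √7.

√7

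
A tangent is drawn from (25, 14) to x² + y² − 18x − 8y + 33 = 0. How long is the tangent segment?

2√73

With centre O = (9, 4), |OP|² = 356 and r² = 64.
By the tangent–radius right angle, tangent length = √(|PO|² − r²) = √292 = 2√73.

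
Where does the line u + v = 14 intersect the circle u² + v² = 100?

(6, 8) and (8, 6)

Express v = −u + 14 and substitute into the circle:
2u² − 28u + 96 = 0  ⟹  u² − 14u + 48 = 0
u = 8 or u = 6, giving (8, 6) and (6, 8).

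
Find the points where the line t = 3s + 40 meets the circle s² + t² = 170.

(−13, 1) and (−11, 7)

Substitute t = 3s + 40:
10s² + 240s + 1430 = 0  ⟹  s² + 24s + 143 = 0
s = −11 or s = −13, giving (−11, 7) and (−13, 1).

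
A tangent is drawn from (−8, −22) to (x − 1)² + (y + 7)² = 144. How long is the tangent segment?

Centre (1, −7), r² = 144. |PO|² = (−9)² + (−15)² = 306.
Power of the point: PT² = |PO|² − r² = 162, so PT = 9√2.

9√2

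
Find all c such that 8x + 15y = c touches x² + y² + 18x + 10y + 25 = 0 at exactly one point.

The line touches the circle iff its distance from (−9, −5) is 9:
|8·(−9) + 15·(−5) − c| / √289 = 9
|c − (−147)| = 9·17, so c = 6 or c = −300.

c = −300 or c = 6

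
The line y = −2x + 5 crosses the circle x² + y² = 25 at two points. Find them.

(0, 5) and (4, −3)

Express y = −2x + 5 and substitute into the circle:
5x² − 20x = 0  ⟹  x² − 4x = 0
x = 4 or x = 0, giving (4, −3) and (0, 5).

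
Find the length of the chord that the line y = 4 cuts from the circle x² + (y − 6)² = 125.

The distance from (0, 6) to the line is 2, and r² = 125.
Half the chord is √(r² − d²) = √(121), so the full chord is 22.

22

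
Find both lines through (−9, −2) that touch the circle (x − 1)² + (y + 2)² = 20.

Write the tangent as mx − y + (−2 − m·(−9)) = 0 and set its distance from the centre to 2√5:
[m·(10) − (0)]² = 20(m² + 1)
4m² − 1 = 0, so m = 1/2 or m = −1/2.
With m = 1/2: x − 2y = −5. With m = −1/2: x + 2y = −13.

x − 2y = −5 and x + 2y = −13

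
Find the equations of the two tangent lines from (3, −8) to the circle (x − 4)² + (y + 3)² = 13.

A line y − (−8) = m(x − (3)) is tangent when its distance from (4, −3) is √13:
(1m − (5))² = 13(m² + 1)
6m² + 5m − 6 = 0, so m = 2/3 or m = −3/2.
With m = 2/3: 2x − 3y = 30. With m = −3/2: 3x + 2y = −7.

2x − 3y = 30 and 3x + 2y = −7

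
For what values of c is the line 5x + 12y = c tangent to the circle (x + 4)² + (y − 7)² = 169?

Tangency holds when the distance from the centre (−4, 7) to the line equals the radius 13:
|5·(−4) + 12·7 − c| / √169 = 13
|c − (64)| = 13·13, so c = 233 or c = −105.

c = −105 or c = 233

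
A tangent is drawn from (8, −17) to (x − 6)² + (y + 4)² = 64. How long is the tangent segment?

With centre O = (6, −4), |OP|² = 173 and r² = 64.
Power of the point: PT² = |PO|² − r² = 109, so PT = √109.

√109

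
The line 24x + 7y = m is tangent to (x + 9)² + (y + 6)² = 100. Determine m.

The line touches the circle iff its distance from (−9, −6) is 10:
|24·(−9) + 7·(−6) − m| / √625 = 10
|m − (−258)| = 10·25, so m = −8 or m = −508.

m = −508 or m = −8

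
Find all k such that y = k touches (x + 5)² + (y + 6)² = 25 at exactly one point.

k = −11 or k = −1

Tangency holds when the distance from the centre (−5, −6) to the line equals the radius 5:
|0·(−5) + 1·(−6) − k| / √1 = 5
|k − (−6)| = 5, so k = −1 or k = −11.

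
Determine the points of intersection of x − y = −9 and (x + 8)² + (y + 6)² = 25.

Substitute y = x + 9:
2x² + 46x + 264 = 0  ⟹  x² + 23x + 132 = 0
x = −11 or x = −12, giving (−11, −2) and (−12, −3).

(−12, −3) and (−11, −2)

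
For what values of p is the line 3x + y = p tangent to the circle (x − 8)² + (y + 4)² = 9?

Tangency holds when the distance from the centre (8, −4) to the line equals the radius 3:
|3·8 + 1·(−4) − p| / √10 = 3
|p − (20)| = 3√10.

p = 20 ± 3√10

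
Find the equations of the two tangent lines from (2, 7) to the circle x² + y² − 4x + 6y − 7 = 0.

2x + y = 11 and 2x − y = −3

Write the tangent as mx − y + (7 − m·(2)) = 0 and set its distance from the centre to 2√5:
[m·(0) − (−10)]² = 20(m² + 1)
m² − 4 = 0, so m = −2 or m = 2.
Through (2, 7) these give 2x + y = 11 and 2x − y = −3.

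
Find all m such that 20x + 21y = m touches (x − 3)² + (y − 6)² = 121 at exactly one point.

The line touches the circle iff its distance from (3, 6) is 11:
|20·3 + 21·6 − m| / √841 = 11
|m − (186)| = 11·29, so m = 505 or m = −133.

m = −133 or m = 505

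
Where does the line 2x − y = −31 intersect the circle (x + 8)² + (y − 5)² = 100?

(−16, −1) and (−8, 15)

Substitute y = 2x + 31:
5x² + 120x + 640 = 0  ⟹  x² + 24x + 128 = 0
x = −8 or x = −16, giving (−8, 15) and (−16, −1).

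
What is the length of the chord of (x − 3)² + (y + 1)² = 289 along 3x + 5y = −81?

3√34

The distance from (3, −1) to the line is 85/√34, and r² = 289.
Chord = 2√(r² − d²) = 2·√(153/2) = 3√34.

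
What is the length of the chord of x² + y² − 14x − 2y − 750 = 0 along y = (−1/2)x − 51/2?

8√5

Express y = (−51 − x)/2 and substitute into the circle:
5x² + 50x − 195 = 0  ⟹  x² + 10x − 39 = 0
x = 3 or x = −13, giving (3, −27) and (−13, −19).
|(3, −27) − (−13, −19)| = √((16)² + (−8)²) = 8√5.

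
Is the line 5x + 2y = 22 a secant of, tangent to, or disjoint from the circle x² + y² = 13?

disjoint

Substituting the line into the circle gives 29x² − 220x + 432 = 0.
Δ = 48400 − 50112 = −1712.
No real roots: the line does not meet the circle.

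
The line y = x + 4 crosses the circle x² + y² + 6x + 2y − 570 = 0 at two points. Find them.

(−21, −17) and (13, 17)

Express y = x + 4 and substitute into the circle:
2x² + 16x − 546 = 0  ⟹  x² + 8x − 273 = 0
x = 13 or x = −21, giving (13, 17) and (−21, −17).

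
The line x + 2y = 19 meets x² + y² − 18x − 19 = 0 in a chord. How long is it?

8√5

Centre (9, 0), r² = 100. Perpendicular distance d from centre to line = |−10| / √5 = 10/√5.
Half the chord is √(r² − d²) = √(80), so the full chord is 8√5.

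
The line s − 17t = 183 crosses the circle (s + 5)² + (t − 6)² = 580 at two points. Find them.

Substitute t = (−183 + s)/17:
290s² + 2320s − 79170 = 0  ⟹  s² + 8s − 273 = 0
s = 13 or s = −21, giving (13, −10) and (−21, −12).

(−21, −12) and (13, −10)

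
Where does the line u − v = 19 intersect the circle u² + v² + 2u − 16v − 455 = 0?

(5, −14) and (21, 2)

From the line, v = u − 19. Substituting:
2u² − 52u + 210 = 0  ⟹  u² − 26u + 105 = 0
u = 21 or u = 5, giving (21, 2) and (5, −14).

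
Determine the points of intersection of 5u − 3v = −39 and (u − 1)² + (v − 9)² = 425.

From the line, v = (39 + 5u)/3. Substituting:
34u² + 102u − 3672 = 0  ⟹  u² + 3u − 108 = 0
u = 9 or u = −12, giving (9, 28) and (−12, −7).

(−12, −7) and (9, 28)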